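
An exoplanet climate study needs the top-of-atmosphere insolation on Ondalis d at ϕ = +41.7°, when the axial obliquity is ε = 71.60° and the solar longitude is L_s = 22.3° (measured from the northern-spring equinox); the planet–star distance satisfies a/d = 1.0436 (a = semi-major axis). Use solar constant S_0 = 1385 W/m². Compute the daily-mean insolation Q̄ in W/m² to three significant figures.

Solar declination: sin δ = sin ε · sin L_s = sin 71.60° × sin 22.3° = 0.36006, so δ = +21.104°.
cos h₀ = −tan(+41.7°) tan(+21.104°) = -0.3439, h₀ = 1.9218 rad.
Bracket: h₀ sin ϕ sin δ + cos ϕ cos δ sin h₀ = 1.9218×0.66523×0.36006 + 0.74664×0.93293×0.93902 = 0.460315 + 0.654086 = 1.114401.
Inverse-square distance factor (a/d)² = 1.0436² = 1.089101.
Q̄ = (S_0/π) × 1.089101 × [bracket] = (1385/π) × 1.089101 × 1.114401 = 535.1 W/m².

Q̄ ≈ 535 W/m²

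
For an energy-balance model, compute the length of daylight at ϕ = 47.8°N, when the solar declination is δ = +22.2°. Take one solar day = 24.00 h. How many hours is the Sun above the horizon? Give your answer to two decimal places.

cos h₀ = −tan ϕ · tan δ = −tan(+47.8°) × tan(+22.200°) = -0.4501, so h₀ = 2.0376 rad = 116.75°.
Daylight = 2h₀/(2π) × 24.00 h = (2.0376/π) × 24.00 = 15.57 h.

15.57 h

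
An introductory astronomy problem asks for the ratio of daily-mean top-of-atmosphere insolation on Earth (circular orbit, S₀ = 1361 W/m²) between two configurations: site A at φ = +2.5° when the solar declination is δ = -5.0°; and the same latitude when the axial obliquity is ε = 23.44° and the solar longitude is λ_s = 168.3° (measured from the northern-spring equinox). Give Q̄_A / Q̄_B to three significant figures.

— Configuration A (φ=+2.5°):
cos H₀ = −tan(+2.5°) tan(-5.000°) = 0.0038, H₀ = 1.5670 rad.
Bracket: H₀ sin φ sin δ + cos φ cos δ sin H₀ = 1.5670×0.04362×-0.08716 + 0.99905×0.99619×0.99999 = -0.005958 + 0.995234 = 0.989276.
Q̄ = (S₀/π) × [bracket] = (1361/π) × 0.989276 = 428.57 W/m².
— Configuration B (φ=+2.5°):
Solar declination: sin δ = sin ε · sin λ_s = sin 23.44° × sin 168.3° = 0.08067, so δ = +4.627°.
cos H₀ = −tan(+2.5°) tan(+4.627°) = -0.0035, H₀ = 1.5743 rad.
Bracket: H₀ sin φ sin δ + cos φ cos δ sin H₀ = 1.5743×0.04362×0.08067 + 0.99905×0.99674×0.99999 = 0.005540 + 0.995783 = 1.001323.
Q̄ = (S₀/π) × [bracket] = (1361/π) × 1.001323 = 433.79 W/m².
Ratio Q̄_A / Q̄_B = 428.57 / 433.79 = 0.9880.

Q̄_A / Q̄_B ≈ 0.988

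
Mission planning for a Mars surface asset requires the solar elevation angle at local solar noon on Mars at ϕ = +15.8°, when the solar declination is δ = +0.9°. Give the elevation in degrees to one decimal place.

At local noon the hour angle is zero, so the zenith angle equals |ϕ − δ| = |+15.8° − (+0.900°)| = 14.900°.
Elevation = 90° − 14.900° = 75.1°.

75.1°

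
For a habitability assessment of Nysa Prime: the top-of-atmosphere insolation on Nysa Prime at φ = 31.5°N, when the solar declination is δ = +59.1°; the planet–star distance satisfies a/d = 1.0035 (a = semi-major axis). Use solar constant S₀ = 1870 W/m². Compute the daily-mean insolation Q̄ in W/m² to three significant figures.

cos H₀ = −tan(+31.5°) tan(+59.100°) = -1.0239 ≤ −1 ⇒ polar day, H₀ = π.
Bracket: H₀ sin φ sin δ + cos φ cos δ sin H₀ = 3.1416×0.52250×0.85806 + 0.85264×0.51354×0.00000 = 1.408493 + 0.000000 = 1.408493.
Inverse-square distance factor (a/d)² = 1.0035² = 1.007012.
Q̄ = (S₀/π) × 1.007012 × [bracket] = (1870/π) × 1.007012 × 1.408493 = 844.3 W/m².

Q̄ ≈ 844 W/m²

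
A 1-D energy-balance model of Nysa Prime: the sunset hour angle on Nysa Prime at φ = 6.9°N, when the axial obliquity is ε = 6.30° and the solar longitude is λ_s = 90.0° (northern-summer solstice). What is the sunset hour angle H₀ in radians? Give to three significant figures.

Solar declination: sin δ = sin ε · sin λ_s = sin 6.30° × sin 90.0° = 0.10973, so δ = +6.300°.
cos H₀ = −tan φ · tan δ = −tan(+6.9°) × tan(+6.300°) = -0.0134, so H₀ = 1.5842 rad = 90.77°.

H₀ = 1.58 rad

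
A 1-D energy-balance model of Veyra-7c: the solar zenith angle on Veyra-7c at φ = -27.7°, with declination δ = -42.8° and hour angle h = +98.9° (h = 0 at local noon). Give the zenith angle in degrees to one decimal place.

θ_z = 77.6°

cos θ_z = sin φ sin δ + cos φ cos δ cos h = 0.315833 + -0.100506 = 0.215327.
θ_z = arccos(0.215327) = 77.6°.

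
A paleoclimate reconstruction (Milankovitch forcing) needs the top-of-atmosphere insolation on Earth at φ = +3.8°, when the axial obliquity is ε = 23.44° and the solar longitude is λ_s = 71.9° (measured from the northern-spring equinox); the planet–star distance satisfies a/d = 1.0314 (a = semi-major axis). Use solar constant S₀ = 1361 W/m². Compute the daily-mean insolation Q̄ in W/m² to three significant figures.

Q̄ ≈ 444 W/m²

Solar declination: sin δ = sin ε · sin λ_s = sin 23.44° × sin 71.9° = 0.37810, so δ = +22.216°.
cos H₀ = −tan(+3.8°) tan(+22.216°) = -0.0271, H₀ = 1.5979 rad.
Bracket: H₀ sin φ sin δ + cos φ cos δ sin H₀ = 1.5979×0.06627×0.37810 + 0.99780×0.92576×0.99963 = 0.040038 + 0.923382 = 0.963420.
Inverse-square distance factor (a/d)² = 1.0314² = 1.063786.
Q̄ = (S₀/π) × 1.063786 × [bracket] = (1361/π) × 1.063786 × 0.963420 = 444.0 W/m².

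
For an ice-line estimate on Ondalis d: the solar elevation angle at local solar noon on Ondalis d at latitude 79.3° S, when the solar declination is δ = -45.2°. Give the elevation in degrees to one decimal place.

At local noon the hour angle is zero, so the zenith angle equals |φ − δ| = |-79.3° − (-45.200°)| = 34.100°.
Elevation = 90° − 34.100° = 55.9°.

55.9°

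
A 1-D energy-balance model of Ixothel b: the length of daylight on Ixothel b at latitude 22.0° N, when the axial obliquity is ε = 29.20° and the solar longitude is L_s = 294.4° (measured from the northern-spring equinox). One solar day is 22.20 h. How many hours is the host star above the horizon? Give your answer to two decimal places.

Solar declination: sin δ = sin ε · sin L_s = sin 29.20° × sin 294.4° = -0.44429, so δ = -26.378°.
cos h₀ = −tan ϕ · tan δ = −tan(+22.0°) × tan(-26.378°) = 0.2004, so h₀ = 1.3691 rad = 78.44°.
Daylight = 2h₀/(2π) × 22.20 h = (1.3691/π) × 22.20 = 9.67 h.

9.67 h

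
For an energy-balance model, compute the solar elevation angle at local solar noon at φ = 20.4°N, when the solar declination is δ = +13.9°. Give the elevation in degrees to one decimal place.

83.5°

At local noon the hour angle is zero, so the zenith angle equals |φ − δ| = |+20.4° − (+13.900°)| = 6.500°.
Elevation = 90° − 6.500° = 83.5°.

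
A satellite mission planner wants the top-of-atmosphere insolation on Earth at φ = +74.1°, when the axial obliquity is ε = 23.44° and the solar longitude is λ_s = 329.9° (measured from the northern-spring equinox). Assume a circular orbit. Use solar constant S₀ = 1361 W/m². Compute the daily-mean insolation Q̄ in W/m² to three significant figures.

Solar declination: sin δ = sin ε · sin λ_s = sin 23.44° × sin 329.9° = -0.19950, so δ = -11.507°.
cos H₀ = −tan(+74.1°) tan(-11.507°) = 0.7147, H₀ = 0.7746 rad.
Bracket: H₀ sin φ sin δ + cos φ cos δ sin H₀ = 0.7746×0.96174×-0.19950 + 0.27396×0.97990×0.69943 = -0.148620 + 0.187764 = 0.039144.
Q̄ = (S₀/π) × [bracket] = (1361/π) × 0.039144 = 16.96 W/m².

Q̄ ≈ 17.0 W/m²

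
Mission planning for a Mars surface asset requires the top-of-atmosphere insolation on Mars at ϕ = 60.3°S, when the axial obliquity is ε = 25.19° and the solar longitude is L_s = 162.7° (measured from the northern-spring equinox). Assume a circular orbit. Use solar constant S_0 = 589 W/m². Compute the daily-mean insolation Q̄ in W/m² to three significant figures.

Solar declination: sin δ = sin ε · sin L_s = sin 25.19° × sin 162.7° = 0.12657, so δ = +7.271°.
cos h₀ = −tan(-60.3°) tan(+7.271°) = 0.2237, h₀ = 1.3452 rad.
Bracket: h₀ sin ϕ sin δ + cos ϕ cos δ sin h₀ = 1.3452×-0.86863×0.12657 + 0.49546×0.99196×0.97466 = -0.147895 + 0.479022 = 0.331127.
Q̄ = (S_0/π) × [bracket] = (589/π) × 0.331127 = 62.08 W/m².

Q̄ ≈ 62.1 W/m²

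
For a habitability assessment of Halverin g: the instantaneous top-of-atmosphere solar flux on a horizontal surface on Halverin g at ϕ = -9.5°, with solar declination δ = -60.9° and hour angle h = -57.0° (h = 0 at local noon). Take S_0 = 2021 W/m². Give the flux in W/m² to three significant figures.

819 W/m²

cos θ_z = sin ϕ sin δ + cos ϕ cos δ cos h = 0.144214 + 0.261245 = 0.405459.
Flux = S_0 · cos θ_z = 2021 × 0.405459 = 819.4 W/m².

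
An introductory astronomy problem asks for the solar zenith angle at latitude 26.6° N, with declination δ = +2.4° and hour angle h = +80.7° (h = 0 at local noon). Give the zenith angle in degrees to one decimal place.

θ_z = 80.6°

cos θ_z = sin φ sin δ + cos φ cos δ cos h = 0.018750 + 0.144372 = 0.163122.
θ_z = arccos(0.163122) = 80.6°.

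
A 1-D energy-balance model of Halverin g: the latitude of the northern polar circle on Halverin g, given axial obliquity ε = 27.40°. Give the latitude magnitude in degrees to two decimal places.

62.60°

The polar circle is the lowest latitude that experiences at least one full rotation of continuous daylight at the northern-summer solstice; it lies at |φ| = 90° − ε = 90° − 27.40° = 62.60°.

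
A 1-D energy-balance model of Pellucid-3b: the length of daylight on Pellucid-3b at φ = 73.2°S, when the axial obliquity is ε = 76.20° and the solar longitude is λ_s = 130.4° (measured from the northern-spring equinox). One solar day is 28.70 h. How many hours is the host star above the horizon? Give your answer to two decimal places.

Solar declination: sin δ = sin ε · sin λ_s = sin 76.20° × sin 130.4° = 0.73956, so δ = +47.694°.
cos H₀ = −tan φ · tan δ = 3.6392 ≥ 1, so the host star never rises (polar night) and H₀ = 0.
Daylight = 2H₀/(2π) × 28.70 h = (0.0000/π) × 28.70 = 0.00 h.

0.00 h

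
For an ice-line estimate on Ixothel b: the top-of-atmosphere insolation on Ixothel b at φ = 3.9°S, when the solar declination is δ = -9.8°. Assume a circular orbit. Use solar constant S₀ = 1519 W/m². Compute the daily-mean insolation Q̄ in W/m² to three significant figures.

Q̄ ≈ 484 W/m²

cos H₀ = −tan(-3.9°) tan(-9.800°) = -0.0118, H₀ = 1.5826 rad.
Bracket: H₀ sin φ sin δ + cos φ cos δ sin H₀ = 1.5826×-0.06802×-0.17021 + 0.99768×0.98541×0.99993 = 0.018323 + 0.983055 = 1.001378.
Q̄ = (S₀/π) × [bracket] = (1519/π) × 1.001378 = 484.2 W/m².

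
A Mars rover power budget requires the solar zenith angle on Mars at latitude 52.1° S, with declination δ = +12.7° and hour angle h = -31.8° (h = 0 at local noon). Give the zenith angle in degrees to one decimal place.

θ_z = 70.4°

cos θ_z = sin φ sin δ + cos φ cos δ cos h = -0.173477 + 0.509304 = 0.335827.
θ_z = arccos(0.335827) = 70.4°.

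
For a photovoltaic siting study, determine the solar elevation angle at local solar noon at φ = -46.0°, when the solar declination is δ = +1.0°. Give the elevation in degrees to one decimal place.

43.0°

At local noon the hour angle is zero, so the zenith angle equals |φ − δ| = |-46.0° − (+1.000°)| = 47.000°.
Elevation = 90° − 47.000° = 43.0°.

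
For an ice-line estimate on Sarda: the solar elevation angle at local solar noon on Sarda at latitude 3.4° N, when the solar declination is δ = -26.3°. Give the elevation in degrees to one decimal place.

60.3°

At local noon the hour angle is zero, so the zenith angle equals |φ − δ| = |+3.4° − (-26.300°)| = 29.700°.
Elevation = 90° − 29.700° = 60.3°.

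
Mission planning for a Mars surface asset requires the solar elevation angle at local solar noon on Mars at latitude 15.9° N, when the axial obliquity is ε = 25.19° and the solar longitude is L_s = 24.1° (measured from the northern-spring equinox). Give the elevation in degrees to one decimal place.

Solar declination: sin δ = sin ε · sin L_s = sin 25.19° × sin 24.1° = 0.17379, so δ = +10.008°.
At local noon the hour angle is zero, so the zenith angle equals |ϕ − δ| = |+15.9° − (+10.008°)| = 5.892°.
Elevation = 90° − 5.892° = 84.1°.

84.1°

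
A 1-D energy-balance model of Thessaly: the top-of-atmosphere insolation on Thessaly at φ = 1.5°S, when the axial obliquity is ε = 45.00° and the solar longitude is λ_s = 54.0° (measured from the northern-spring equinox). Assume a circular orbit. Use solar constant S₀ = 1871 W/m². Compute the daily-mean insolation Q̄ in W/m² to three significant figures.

Solar declination: sin δ = sin ε · sin λ_s = sin 45.00° × sin 54.0° = 0.57206, so δ = +34.894°.
cos H₀ = −tan(-1.5°) tan(+34.894°) = 0.0183, H₀ = 1.5525 rad.
Bracket: H₀ sin φ sin δ + cos φ cos δ sin H₀ = 1.5525×-0.02618×0.57206 + 0.99966×0.82021×0.99983 = -0.023251 + 0.819792 = 0.796541.
Q̄ = (S₀/π) × [bracket] = (1871/π) × 0.796541 = 474.4 W/m².

Q̄ ≈ 474 W/m²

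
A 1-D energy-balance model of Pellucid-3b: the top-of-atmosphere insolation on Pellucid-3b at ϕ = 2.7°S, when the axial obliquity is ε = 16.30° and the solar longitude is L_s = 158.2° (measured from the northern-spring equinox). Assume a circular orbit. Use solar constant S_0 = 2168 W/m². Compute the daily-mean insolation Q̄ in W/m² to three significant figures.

Solar declination: sin δ = sin ε · sin L_s = sin 16.30° × sin 158.2° = 0.10423, so δ = +5.983°.
cos h₀ = −tan(-2.7°) tan(+5.983°) = 0.0049, h₀ = 1.5659 rad.
Bracket: h₀ sin ϕ sin δ + cos ϕ cos δ sin h₀ = 1.5659×-0.04711×0.10423 + 0.99889×0.99455×0.99999 = -0.007689 + 0.993436 = 0.985747.
Q̄ = (S_0/π) × [bracket] = (2168/π) × 0.985747 = 680.3 W/m².

Q̄ ≈ 680 W/m²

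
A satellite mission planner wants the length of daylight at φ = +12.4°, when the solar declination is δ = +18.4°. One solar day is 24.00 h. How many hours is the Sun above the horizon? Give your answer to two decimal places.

cos H₀ = −tan φ · tan δ = −tan(+12.4°) × tan(+18.400°) = -0.0731, so H₀ = 1.6440 rad = 94.19°.
Daylight = 2H₀/(2π) × 24.00 h = (1.6440/π) × 24.00 = 12.56 h.

12.56 h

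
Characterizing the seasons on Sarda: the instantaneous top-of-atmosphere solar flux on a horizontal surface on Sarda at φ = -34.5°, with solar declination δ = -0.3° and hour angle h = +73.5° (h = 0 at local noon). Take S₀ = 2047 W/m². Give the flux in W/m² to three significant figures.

cos θ_z = sin φ sin δ + cos φ cos δ cos h = 0.002966 + 0.234061 = 0.237027.
Flux = S₀ · cos θ_z = 2047 × 0.237027 = 485.2 W/m².

485 W/m²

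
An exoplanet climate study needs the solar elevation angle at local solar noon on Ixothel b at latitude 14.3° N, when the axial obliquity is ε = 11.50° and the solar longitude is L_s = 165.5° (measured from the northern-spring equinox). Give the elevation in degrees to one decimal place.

78.6°

Solar declination: sin δ = sin ε · sin L_s = sin 11.50° × sin 165.5° = 0.04992, so δ = +2.861°.
At local noon the hour angle is zero, so the zenith angle equals |ϕ − δ| = |+14.3° − (+2.861°)| = 11.439°.
Elevation = 90° − 11.439° = 78.6°.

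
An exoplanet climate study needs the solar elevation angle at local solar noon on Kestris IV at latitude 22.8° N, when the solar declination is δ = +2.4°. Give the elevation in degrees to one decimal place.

69.6°

At local noon the hour angle is zero, so the zenith angle equals |φ − δ| = |+22.8° − (+2.400°)| = 20.400°.
Elevation = 90° − 20.400° = 69.6°.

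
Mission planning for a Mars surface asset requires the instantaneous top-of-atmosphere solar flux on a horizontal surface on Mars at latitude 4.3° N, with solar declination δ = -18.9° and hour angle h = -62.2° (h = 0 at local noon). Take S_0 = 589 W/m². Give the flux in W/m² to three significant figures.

245 W/m²

cos θ_z = sin ϕ sin δ + cos ϕ cos δ cos h = -0.024287 + 0.440000 = 0.415713.
Flux = S_0 · cos θ_z = 589 × 0.415713 = 244.9 W/m².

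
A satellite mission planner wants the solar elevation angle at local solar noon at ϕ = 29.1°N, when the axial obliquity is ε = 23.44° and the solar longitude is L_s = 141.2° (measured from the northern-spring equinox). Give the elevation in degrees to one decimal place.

75.3°

Solar declination: sin δ = sin ε · sin L_s = sin 23.44° × sin 141.2° = 0.24926, so δ = +14.433°.
At local noon the hour angle is zero, so the zenith angle equals |ϕ − δ| = |+29.1° − (+14.433°)| = 14.667°.
Elevation = 90° − 14.667° = 75.3°.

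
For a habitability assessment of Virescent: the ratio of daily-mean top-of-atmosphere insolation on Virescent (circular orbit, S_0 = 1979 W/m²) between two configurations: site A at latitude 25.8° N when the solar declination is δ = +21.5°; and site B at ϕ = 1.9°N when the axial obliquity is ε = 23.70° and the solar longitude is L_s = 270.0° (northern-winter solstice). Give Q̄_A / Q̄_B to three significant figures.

Q̄_A / Q̄_B ≈ 1.23

— Configuration A (ϕ=+25.8°):
cos h₀ = −tan(+25.8°) tan(+21.500°) = -0.1904, h₀ = 1.7624 rad.
Bracket: h₀ sin ϕ sin δ + cos ϕ cos δ sin h₀ = 1.7624×0.43523×0.36650 + 0.90032×0.93042×0.98170 = 0.281124 + 0.822346 = 1.103470.
Q̄ = (S_0/π) × [bracket] = (1979/π) × 1.103470 = 695.11 W/m².
— Configuration B (ϕ=+1.9°):
Solar declination: sin δ = sin ε · sin L_s = sin 23.70° × sin 270.0° = -0.40195, so δ = -23.700°.
cos h₀ = −tan(+1.9°) tan(-23.700°) = 0.0146, h₀ = 1.5562 rad.
Bracket: h₀ sin ϕ sin δ + cos ϕ cos δ sin h₀ = 1.5562×0.03316×-0.40195 + 0.99945×0.91566×0.99989 = -0.020742 + 0.915056 = 0.894314.
Q̄ = (S_0/π) × [bracket] = (1979/π) × 0.894314 = 563.36 W/m².
Ratio Q̄_A / Q̄_B = 695.11 / 563.36 = 1.234.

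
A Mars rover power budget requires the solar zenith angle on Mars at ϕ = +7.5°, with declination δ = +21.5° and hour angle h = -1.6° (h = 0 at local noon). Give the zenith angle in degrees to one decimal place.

cos θ_z = sin ϕ sin δ + cos ϕ cos δ cos h = 0.047838 + 0.922098 = 0.969936.
θ_z = arccos(0.969936) = 14.1°.

θ_z = 14.1°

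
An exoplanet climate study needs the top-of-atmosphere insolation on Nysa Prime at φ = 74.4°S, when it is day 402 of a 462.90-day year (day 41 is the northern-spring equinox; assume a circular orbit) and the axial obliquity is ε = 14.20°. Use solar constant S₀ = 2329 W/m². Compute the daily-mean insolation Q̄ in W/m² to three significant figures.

Q̄ ≈ 547 W/m²

Solar longitude: λ_s = 360° × (402 − 41)/462.90 = 280.752°.
sin δ = sin 14.20° × sin 280.752° = -0.24100, so δ = -13.946°.
cos H₀ = −tan(-74.4°) tan(-13.946°) = -0.8894, H₀ = 2.6668 rad.
Bracket: H₀ sin φ sin δ + cos φ cos δ sin H₀ = 2.6668×-0.96316×-0.24100 + 0.26892×0.97052×0.45716 = 0.619022 + 0.119315 = 0.738337.
Q̄ = (S₀/π) × [bracket] = (2329/π) × 0.738337 = 547.4 W/m².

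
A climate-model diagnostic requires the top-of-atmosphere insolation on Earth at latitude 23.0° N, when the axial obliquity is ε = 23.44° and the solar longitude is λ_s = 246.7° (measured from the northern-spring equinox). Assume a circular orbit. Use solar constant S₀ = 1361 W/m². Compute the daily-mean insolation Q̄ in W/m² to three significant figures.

Solar declination: sin δ = sin ε · sin λ_s = sin 23.44° × sin 246.7° = -0.36535, so δ = -21.429°.
cos H₀ = −tan(+23.0°) tan(-21.429°) = 0.1666, H₀ = 1.4034 rad.
Bracket: H₀ sin φ sin δ + cos φ cos δ sin H₀ = 1.4034×0.39073×-0.36535 + 0.92050×0.93087×0.98602 = -0.200340 + 0.844887 = 0.644547.
Q̄ = (S₀/π) × [bracket] = (1361/π) × 0.644547 = 279.2 W/m².

Q̄ ≈ 279 W/m²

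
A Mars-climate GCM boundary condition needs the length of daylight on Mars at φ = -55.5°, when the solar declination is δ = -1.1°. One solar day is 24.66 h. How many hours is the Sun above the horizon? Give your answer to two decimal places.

12.55 h

cos H₀ = −tan φ · tan δ = −tan(-55.5°) × tan(-1.100°) = -0.0279, so H₀ = 1.5987 rad = 91.60°.
Daylight = 2H₀/(2π) × 24.66 h = (1.5987/π) × 24.66 = 12.55 h.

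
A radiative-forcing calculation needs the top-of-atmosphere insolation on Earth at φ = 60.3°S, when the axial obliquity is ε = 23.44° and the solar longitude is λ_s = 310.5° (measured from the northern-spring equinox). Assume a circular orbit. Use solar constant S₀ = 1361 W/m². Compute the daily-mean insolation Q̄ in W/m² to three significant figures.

Solar declination: sin δ = sin ε · sin λ_s = sin 23.44° × sin 310.5° = -0.30248, so δ = -17.607°.
cos H₀ = −tan(-60.3°) tan(-17.607°) = -0.5564, H₀ = 2.1608 rad.
Bracket: H₀ sin φ sin δ + cos φ cos δ sin H₀ = 2.1608×-0.86863×-0.30248 + 0.49546×0.95316×0.83094 = 0.567736 + 0.392414 = 0.960150.
Q̄ = (S₀/π) × [bracket] = (1361/π) × 0.960150 = 416.0 W/m².

Q̄ ≈ 416 W/m²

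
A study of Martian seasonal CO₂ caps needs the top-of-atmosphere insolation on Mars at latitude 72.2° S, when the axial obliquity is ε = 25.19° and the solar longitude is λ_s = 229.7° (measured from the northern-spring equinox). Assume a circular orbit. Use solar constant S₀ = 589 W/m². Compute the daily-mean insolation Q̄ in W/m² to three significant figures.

Solar declination: sin δ = sin ε · sin λ_s = sin 25.19° × sin 229.7° = -0.32461, so δ = -18.942°.
cos H₀ = −tan(-72.2°) tan(-18.942°) = -1.0689 ≤ −1 ⇒ polar day, H₀ = π.
Bracket: H₀ sin φ sin δ + cos φ cos δ sin H₀ = 3.1416×-0.95213×-0.32461 + 0.30570×0.94585×0.00000 = 0.970977 + 0.000000 = 0.970977.
Q̄ = (S₀/π) × [bracket] = (589/π) × 0.970977 = 182.0 W/m².

Q̄ ≈ 182 W/m²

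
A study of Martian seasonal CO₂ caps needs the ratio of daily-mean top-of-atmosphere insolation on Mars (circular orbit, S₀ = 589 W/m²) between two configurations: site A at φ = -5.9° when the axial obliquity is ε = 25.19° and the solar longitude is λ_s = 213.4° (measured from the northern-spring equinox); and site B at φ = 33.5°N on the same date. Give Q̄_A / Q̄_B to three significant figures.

Q̄_A / Q̄_B ≈ 1.63

— Configuration A (φ=-5.9°):
Solar declination: sin δ = sin ε · sin λ_s = sin 25.19° × sin 213.4° = -0.23430, so δ = -13.550°.
cos H₀ = −tan(-5.9°) tan(-13.550°) = -0.0249, H₀ = 1.5957 rad.
Bracket: H₀ sin φ sin δ + cos φ cos δ sin H₀ = 1.5957×-0.10279×-0.23430 + 0.99470×0.97217×0.99969 = 0.038430 + 0.966718 = 1.005148.
Q̄ = (S₀/π) × [bracket] = (589/π) × 1.005148 = 188.45 W/m².
— Configuration B (φ=+33.5°):
cos H₀ = −tan(+33.5°) tan(-13.550°) = 0.1595, H₀ = 1.4106 rad.
Bracket: H₀ sin φ sin δ + cos φ cos δ sin H₀ = 1.4106×0.55194×-0.23430 + 0.83389×0.97217×0.98720 = -0.182418 + 0.800306 = 0.617888.
Q̄ = (S₀/π) × [bracket] = (589/π) × 0.617888 = 115.84 W/m².
Ratio Q̄_A / Q̄_B = 188.45 / 115.84 = 1.627.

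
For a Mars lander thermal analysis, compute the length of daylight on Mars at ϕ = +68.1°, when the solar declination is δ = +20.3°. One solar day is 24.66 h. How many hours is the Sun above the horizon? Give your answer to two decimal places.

cos h₀ = −tan ϕ · tan δ = −tan(+68.1°) × tan(+20.300°) = -0.9202, so h₀ = 2.7393 rad = 156.95°.
Daylight = 2h₀/(2π) × 24.66 h = (2.7393/π) × 24.66 = 21.50 h.

21.50 h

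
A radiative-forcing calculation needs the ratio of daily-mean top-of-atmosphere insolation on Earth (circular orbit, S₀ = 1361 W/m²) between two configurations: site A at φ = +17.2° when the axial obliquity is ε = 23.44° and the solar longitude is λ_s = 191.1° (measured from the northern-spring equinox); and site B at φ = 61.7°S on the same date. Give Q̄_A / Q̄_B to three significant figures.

Q̄_A / Q̄_B ≈ 1.57

— Configuration A (φ=+17.2°):
Solar declination: sin δ = sin ε · sin λ_s = sin 23.44° × sin 191.1° = -0.07658, so δ = -4.392°.
cos H₀ = −tan(+17.2°) tan(-4.392°) = 0.0238, H₀ = 1.5470 rad.
Bracket: H₀ sin φ sin δ + cos φ cos δ sin H₀ = 1.5470×0.29571×-0.07658 + 0.95528×0.99706×0.99972 = -0.035033 + 0.952205 = 0.917172.
Q̄ = (S₀/π) × [bracket] = (1361/π) × 0.917172 = 397.34 W/m².
— Configuration B (φ=-61.7°):
cos H₀ = −tan(-61.7°) tan(-4.392°) = -0.1426, H₀ = 1.7139 rad.
Bracket: H₀ sin φ sin δ + cos φ cos δ sin H₀ = 1.7139×-0.88048×-0.07658 + 0.47409×0.99706×0.98977 = 0.115563 + 0.467860 = 0.583423.
Q̄ = (S₀/π) × [bracket] = (1361/π) × 0.583423 = 252.75 W/m².
Ratio Q̄_A / Q̄_B = 397.34 / 252.75 = 1.572.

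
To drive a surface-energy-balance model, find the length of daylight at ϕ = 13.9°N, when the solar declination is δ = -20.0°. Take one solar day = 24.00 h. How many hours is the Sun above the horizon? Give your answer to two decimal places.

11.31 h

cos h₀ = −tan ϕ · tan δ = −tan(+13.9°) × tan(-20.000°) = 0.0901, so h₀ = 1.4806 rad = 84.83°.
Daylight = 2h₀/(2π) × 24.00 h = (1.4806/π) × 24.00 = 11.31 h.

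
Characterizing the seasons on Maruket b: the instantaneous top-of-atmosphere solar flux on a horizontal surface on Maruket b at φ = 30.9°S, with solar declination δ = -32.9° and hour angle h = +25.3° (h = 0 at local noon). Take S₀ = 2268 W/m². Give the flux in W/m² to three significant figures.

cos θ_z = sin φ sin δ + cos φ cos δ cos h = 0.278942 + 0.651345 = 0.930287.
Flux = S₀ · cos θ_z = 2268 × 0.930287 = 2110 W/m².

2.11e+03 W/m²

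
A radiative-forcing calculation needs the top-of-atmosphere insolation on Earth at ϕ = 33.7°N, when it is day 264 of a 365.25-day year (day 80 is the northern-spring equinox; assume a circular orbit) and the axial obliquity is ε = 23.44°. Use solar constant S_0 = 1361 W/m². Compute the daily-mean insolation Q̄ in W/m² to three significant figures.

Solar longitude: L_s = 360° × (264 − 80)/365.25 = 181.355°.
sin δ = sin 23.44° × sin 181.355° = -0.00941, so δ = -0.539°.
cos h₀ = −tan(+33.7°) tan(-0.539°) = 0.0063, h₀ = 1.5645 rad.
Bracket: h₀ sin ϕ sin δ + cos ϕ cos δ sin h₀ = 1.5645×0.55484×-0.00941 + 0.83195×0.99996×0.99998 = -0.008168 + 0.831900 = 0.823732.
Q̄ = (S_0/π) × [bracket] = (1361/π) × 0.823732 = 356.9 W/m².

Q̄ ≈ 357 W/m²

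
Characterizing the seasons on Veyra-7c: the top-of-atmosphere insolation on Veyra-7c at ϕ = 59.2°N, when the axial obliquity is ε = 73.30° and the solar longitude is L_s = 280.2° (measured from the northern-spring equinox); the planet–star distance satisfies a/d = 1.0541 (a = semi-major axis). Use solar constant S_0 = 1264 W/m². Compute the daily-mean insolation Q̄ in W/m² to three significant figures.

Q̄ ≈ 0.00 W/m²

Solar declination: sin δ = sin ε · sin L_s = sin 73.30° × sin 280.2° = -0.94268, so δ = -70.507°.
cos h₀ = −tan(+59.2°) tan(-70.507°) = 4.7391 ≥ 1 ⇒ polar night, h₀ = 0 and Q̄ = 0.
Inverse-square distance factor (a/d)² = 1.0541² = 1.111127.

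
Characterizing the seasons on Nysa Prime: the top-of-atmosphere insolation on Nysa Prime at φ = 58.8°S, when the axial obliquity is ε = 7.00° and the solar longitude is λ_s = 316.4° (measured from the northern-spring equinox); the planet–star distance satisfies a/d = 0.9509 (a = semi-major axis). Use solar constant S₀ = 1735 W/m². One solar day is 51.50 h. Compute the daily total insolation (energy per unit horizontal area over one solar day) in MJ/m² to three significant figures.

Solar declination: sin δ = sin ε · sin λ_s = sin 7.00° × sin 316.4° = -0.08404, so δ = -4.821°.
cos H₀ = −tan(-58.8°) tan(-4.821°) = -0.1393, H₀ = 1.7105 rad.
Bracket: H₀ sin φ sin δ + cos φ cos δ sin H₀ = 1.7105×-0.85536×-0.08404 + 0.51803×0.99646×0.99026 = 0.122958 + 0.511168 = 0.634126.
Inverse-square distance factor (a/d)² = 0.9509² = 0.904211.
Q̄ = (S₀/π) × 0.904211 × [bracket] = (1735/π) × 0.904211 × 0.634126 = 316.66 W/m².
Daily total = Q̄ × 51.50 h × 3600 s/h = 316.66 × 51.50 × 3600 / 10⁶ = 58.71 MJ/m².

58.7 MJ/m²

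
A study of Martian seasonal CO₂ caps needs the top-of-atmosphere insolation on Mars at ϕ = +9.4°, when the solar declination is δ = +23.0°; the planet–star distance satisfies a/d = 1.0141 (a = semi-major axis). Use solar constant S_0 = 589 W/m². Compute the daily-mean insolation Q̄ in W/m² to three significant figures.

Q̄ ≈ 195 W/m²

cos h₀ = −tan(+9.4°) tan(+23.000°) = -0.0703, h₀ = 1.6411 rad.
Bracket: h₀ sin ϕ sin δ + cos ϕ cos δ sin h₀ = 1.6411×0.16333×0.39073 + 0.98657×0.92050×0.99753 = 0.104732 + 0.905895 = 1.010627.
Inverse-square distance factor (a/d)² = 1.0141² = 1.028399.
Q̄ = (S_0/π) × 1.028399 × [bracket] = (589/π) × 1.028399 × 1.010627 = 194.9 W/m².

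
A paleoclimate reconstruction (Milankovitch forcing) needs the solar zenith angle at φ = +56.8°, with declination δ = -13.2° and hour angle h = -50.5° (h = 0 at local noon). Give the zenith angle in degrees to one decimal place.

cos θ_z = sin φ sin δ + cos φ cos δ cos h = -0.191076 + 0.339091 = 0.148015.
θ_z = arccos(0.148015) = 81.5°.

θ_z = 81.5°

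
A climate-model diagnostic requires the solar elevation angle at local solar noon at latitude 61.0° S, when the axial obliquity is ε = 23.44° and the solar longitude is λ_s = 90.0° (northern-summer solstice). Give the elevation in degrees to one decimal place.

5.6°

Solar declination: sin δ = sin ε · sin λ_s = sin 23.44° × sin 90.0° = 0.39779, so δ = +23.440°.
At local noon the hour angle is zero, so the zenith angle equals |φ − δ| = |-61.0° − (+23.440°)| = 84.440°.
Elevation = 90° − 84.440° = 5.6°.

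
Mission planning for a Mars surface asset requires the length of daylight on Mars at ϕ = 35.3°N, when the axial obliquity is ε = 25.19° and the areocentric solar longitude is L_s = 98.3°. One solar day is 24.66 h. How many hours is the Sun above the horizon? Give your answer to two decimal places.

sin δ = sin 25.19° × sin 98.3° = 0.42116, so δ = +24.908°.
cos h₀ = −tan ϕ · tan δ = −tan(+35.3°) × tan(+24.908°) = -0.3288, so h₀ = 1.9058 rad = 109.19°.
Daylight = 2h₀/(2π) × 24.66 h = (1.9058/π) × 24.66 = 14.96 h.

14.96 h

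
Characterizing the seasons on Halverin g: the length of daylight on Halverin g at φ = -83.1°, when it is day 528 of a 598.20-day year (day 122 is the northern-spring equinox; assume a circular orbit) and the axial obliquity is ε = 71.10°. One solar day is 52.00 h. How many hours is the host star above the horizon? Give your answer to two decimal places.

Solar longitude: λ_s = 360° × (528 − 122)/598.20 = 244.333°.
sin δ = sin 71.10° × sin 244.333° = -0.85273, so δ = -58.510°.
Sunrise equation: cos H₀ = −tan φ · tan δ = -13.4902 ≤ −1, so the host star never sets (polar day) and H₀ = π.
Daylight = 2H₀/(2π) × 52.00 h = (3.1416/π) × 52.00 = 52.00 h.

52.00 h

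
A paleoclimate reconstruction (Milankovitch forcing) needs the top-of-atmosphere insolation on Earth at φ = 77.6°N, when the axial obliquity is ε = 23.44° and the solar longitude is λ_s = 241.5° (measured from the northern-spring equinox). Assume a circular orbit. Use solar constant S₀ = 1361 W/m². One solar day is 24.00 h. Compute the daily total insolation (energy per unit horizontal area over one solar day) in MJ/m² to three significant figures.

0.00 MJ/m²

Solar declination: sin δ = sin ε · sin λ_s = sin 23.44° × sin 241.5° = -0.34958, so δ = -20.462°.
cos H₀ = −tan(+77.6°) tan(-20.462°) = 1.6971 ≥ 1 ⇒ polar night, H₀ = 0 and Q̄ = 0.
Daily total = Q̄ × 24.00 h × 3600 s/h = 0.00 MJ/m².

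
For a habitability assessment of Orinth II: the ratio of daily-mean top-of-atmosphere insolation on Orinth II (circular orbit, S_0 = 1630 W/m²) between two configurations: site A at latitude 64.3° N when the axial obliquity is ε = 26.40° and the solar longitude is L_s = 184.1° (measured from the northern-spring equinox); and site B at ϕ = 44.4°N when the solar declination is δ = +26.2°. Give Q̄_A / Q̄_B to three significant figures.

Q̄_A / Q̄_B ≈ 0.324

— Configuration A (ϕ=+64.3°):
Solar declination: sin δ = sin ε · sin L_s = sin 26.40° × sin 184.1° = -0.03179, so δ = -1.822°.
cos h₀ = −tan(+64.3°) tan(-1.822°) = 0.0661, h₀ = 1.5047 rad.
Bracket: h₀ sin ϕ sin δ + cos ϕ cos δ sin h₀ = 1.5047×0.90108×-0.03179 + 0.43366×0.99949×0.99781 = -0.043103 + 0.432490 = 0.389387.
Q̄ = (S_0/π) × [bracket] = (1630/π) × 0.389387 = 202.03 W/m².
— Configuration B (ϕ=+44.4°):
cos h₀ = −tan(+44.4°) tan(+26.200°) = -0.4819, h₀ = 2.0736 rad.
Bracket: h₀ sin ϕ sin δ + cos ϕ cos δ sin h₀ = 2.0736×0.69966×0.44151 + 0.71447×0.89726×0.87625 = 0.640549 + 0.561734 = 1.202283.
Q̄ = (S_0/π) × [bracket] = (1630/π) × 1.202283 = 623.80 W/m².
Ratio Q̄_A / Q̄_B = 202.03 / 623.80 = 0.3239.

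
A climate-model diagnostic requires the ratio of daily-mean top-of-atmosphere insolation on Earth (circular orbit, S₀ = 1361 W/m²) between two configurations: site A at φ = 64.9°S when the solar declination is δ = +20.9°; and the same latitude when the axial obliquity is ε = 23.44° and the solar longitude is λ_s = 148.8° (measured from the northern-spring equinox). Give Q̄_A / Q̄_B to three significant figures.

— Configuration A (φ=-64.9°):
cos H₀ = −tan(-64.9°) tan(+20.900°) = 0.8152, H₀ = 0.6177 rad.
Bracket: H₀ sin φ sin δ + cos φ cos δ sin H₀ = 0.6177×-0.90557×0.35674 + 0.42420×0.93420×0.57919 = -0.199550 + 0.229526 = 0.029976.
Q̄ = (S₀/π) × [bracket] = (1361/π) × 0.029976 = 12.986 W/m².
— Configuration B (φ=-64.9°):
Solar declination: sin δ = sin ε · sin λ_s = sin 23.44° × sin 148.8° = 0.20607, so δ = +11.892°.
cos H₀ = −tan(-64.9°) tan(+11.892°) = 0.4496, H₀ = 1.1045 rad.
Bracket: H₀ sin φ sin δ + cos φ cos δ sin H₀ = 1.1045×-0.90557×0.20607 + 0.42420×0.97854×0.89326 = -0.206112 + 0.370789 = 0.164677.
Q̄ = (S₀/π) × [bracket] = (1361/π) × 0.164677 = 71.341 W/m².
Ratio Q̄_A / Q̄_B = 12.986 / 71.341 = 0.1820.

Q̄_A / Q̄_B ≈ 0.182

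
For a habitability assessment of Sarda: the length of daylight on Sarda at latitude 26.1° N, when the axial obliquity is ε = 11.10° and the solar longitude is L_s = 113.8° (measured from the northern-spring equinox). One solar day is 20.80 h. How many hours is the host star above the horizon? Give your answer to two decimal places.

10.98 h

Solar declination: sin δ = sin ε · sin L_s = sin 11.10° × sin 113.8° = 0.17615, so δ = +10.146°.
cos h₀ = −tan ϕ · tan δ = −tan(+26.1°) × tan(+10.146°) = -0.0877, so h₀ = 1.6586 rad = 95.03°.
Daylight = 2h₀/(2π) × 20.80 h = (1.6586/π) × 20.80 = 10.98 h.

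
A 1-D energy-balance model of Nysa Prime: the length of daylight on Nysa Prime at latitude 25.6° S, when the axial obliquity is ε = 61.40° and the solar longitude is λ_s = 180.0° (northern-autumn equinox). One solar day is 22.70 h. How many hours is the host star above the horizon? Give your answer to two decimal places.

Solar declination: sin δ = sin ε · sin λ_s = sin 61.40° × sin 180.0° = 0.00000, so δ = +0.000°.
cos H₀ = −tan φ · tan δ = −tan(-25.6°) × tan(+0.000°) = 0.0000, so H₀ = 1.5708 rad = 90.00°.
Daylight = 2H₀/(2π) × 22.70 h = (1.5708/π) × 22.70 = 11.35 h.

11.35 h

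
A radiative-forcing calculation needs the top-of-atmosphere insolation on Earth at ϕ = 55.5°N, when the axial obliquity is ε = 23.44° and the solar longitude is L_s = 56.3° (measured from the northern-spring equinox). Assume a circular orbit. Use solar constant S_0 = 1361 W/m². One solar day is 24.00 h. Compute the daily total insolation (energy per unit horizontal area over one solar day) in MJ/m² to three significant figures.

38.7 MJ/m²

Solar declination: sin δ = sin ε · sin L_s = sin 23.44° × sin 56.3° = 0.33094, so δ = +19.326°.
cos h₀ = −tan(+55.5°) tan(+19.326°) = -0.5103, h₀ = 2.1063 rad.
Bracket: h₀ sin ϕ sin δ + cos ϕ cos δ sin h₀ = 2.1063×0.82413×0.33094 + 0.56641×0.94365×0.86001 = 0.574467 + 0.459669 = 1.034136.
Q̄ = (S_0/π) × [bracket] = (1361/π) × 1.034136 = 448.01 W/m².
Daily total = Q̄ × 24.00 h × 3600 s/h = 448.01 × 24.00 × 3600 / 10⁶ = 38.71 MJ/m².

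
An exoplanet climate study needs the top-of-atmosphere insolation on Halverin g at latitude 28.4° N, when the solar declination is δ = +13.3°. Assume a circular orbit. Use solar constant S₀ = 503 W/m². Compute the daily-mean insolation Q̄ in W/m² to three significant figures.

Q̄ ≈ 166 W/m²

cos H₀ = −tan(+28.4°) tan(+13.300°) = -0.1278, H₀ = 1.6990 rad.
Bracket: H₀ sin φ sin δ + cos φ cos δ sin H₀ = 1.6990×0.47562×0.23005 + 0.87965×0.97318×0.99180 = 0.185898 + 0.849038 = 1.034936.
Q̄ = (S₀/π) × [bracket] = (503/π) × 1.034936 = 165.7 W/m².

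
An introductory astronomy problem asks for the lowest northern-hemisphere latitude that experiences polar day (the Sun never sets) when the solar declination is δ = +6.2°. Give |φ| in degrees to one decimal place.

|φ| = 83.8°

Polar day requires cos H₀ = −tan φ tan δ ≤ −1, i.e. tan φ tan δ ≥ 1.
The boundary is |tan φ| · |tan δ| = 1, so |φ| = 90° − |δ| = 90° − 6.2° = 83.8° in the northern hemisphere.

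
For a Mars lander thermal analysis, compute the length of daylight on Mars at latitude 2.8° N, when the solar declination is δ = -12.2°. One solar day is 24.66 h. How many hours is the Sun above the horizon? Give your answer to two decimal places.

cos H₀ = −tan φ · tan δ = −tan(+2.8°) × tan(-12.200°) = 0.0106, so H₀ = 1.5602 rad = 89.39°.
Daylight = 2H₀/(2π) × 24.66 h = (1.5602/π) × 24.66 = 12.25 h.

12.25 h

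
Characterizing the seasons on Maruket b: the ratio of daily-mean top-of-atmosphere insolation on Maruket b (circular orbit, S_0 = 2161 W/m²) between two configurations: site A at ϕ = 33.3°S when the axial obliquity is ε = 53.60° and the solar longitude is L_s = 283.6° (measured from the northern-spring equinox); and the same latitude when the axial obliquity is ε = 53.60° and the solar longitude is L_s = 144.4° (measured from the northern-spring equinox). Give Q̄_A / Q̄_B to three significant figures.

Q̄_A / Q̄_B ≈ 3.65

— Configuration A (ϕ=-33.3°):
Solar declination: sin δ = sin ε · sin L_s = sin 53.60° × sin 283.6° = -0.78233, so δ = -51.474°.
cos h₀ = −tan(-33.3°) tan(-51.474°) = -0.8250, h₀ = 2.5411 rad.
Bracket: h₀ sin ϕ sin δ + cos ϕ cos δ sin h₀ = 2.5411×-0.54902×-0.78233 + 0.83581×0.62287×0.56508 = 1.091440 + 0.294181 = 1.385621.
Q̄ = (S_0/π) × [bracket] = (2161/π) × 1.385621 = 953.12 W/m².
— Configuration B (ϕ=-33.3°):
Solar declination: sin δ = sin ε · sin L_s = sin 53.60° × sin 144.4° = 0.46855, so δ = +27.940°.
cos h₀ = −tan(-33.3°) tan(+27.940°) = 0.3484, h₀ = 1.2149 rad.
Bracket: h₀ sin ϕ sin δ + cos ϕ cos δ sin h₀ = 1.2149×-0.54902×0.46855 + 0.83581×0.88344×0.93735 = -0.312525 + 0.692128 = 0.379603.
Q̄ = (S_0/π) × [bracket] = (2161/π) × 0.379603 = 261.12 W/m².
Ratio Q̄_A / Q̄_B = 953.12 / 261.12 = 3.650.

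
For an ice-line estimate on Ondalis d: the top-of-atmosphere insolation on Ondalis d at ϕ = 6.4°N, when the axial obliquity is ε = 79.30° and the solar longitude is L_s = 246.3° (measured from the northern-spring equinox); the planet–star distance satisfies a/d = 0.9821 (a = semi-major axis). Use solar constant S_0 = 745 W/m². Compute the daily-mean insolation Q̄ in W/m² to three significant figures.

Q̄ ≈ 65.8 W/m²

Solar declination: sin δ = sin ε · sin L_s = sin 79.30° × sin 246.3° = -0.89974, so δ = -64.124°.
cos h₀ = −tan(+6.4°) tan(-64.124°) = 0.2312, h₀ = 1.3374 rad.
Bracket: h₀ sin ϕ sin δ + cos ϕ cos δ sin h₀ = 1.3374×0.11147×-0.89974 + 0.99377×0.43642×0.97289 = -0.134133 + 0.421943 = 0.287810.
Inverse-square distance factor (a/d)² = 0.9821² = 0.964520.
Q̄ = (S_0/π) × 0.964520 × [bracket] = (745/π) × 0.964520 × 0.287810 = 65.83 W/m².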